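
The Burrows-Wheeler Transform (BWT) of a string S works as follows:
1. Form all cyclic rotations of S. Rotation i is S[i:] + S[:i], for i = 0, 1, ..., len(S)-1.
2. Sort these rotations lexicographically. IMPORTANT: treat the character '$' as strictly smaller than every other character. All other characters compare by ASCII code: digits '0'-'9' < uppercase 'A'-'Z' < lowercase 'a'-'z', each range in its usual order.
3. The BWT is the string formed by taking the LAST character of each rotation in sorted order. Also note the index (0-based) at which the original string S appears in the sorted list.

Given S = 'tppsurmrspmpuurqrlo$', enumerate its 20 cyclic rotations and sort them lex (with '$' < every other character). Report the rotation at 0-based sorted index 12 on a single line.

Answer: rqrlo$tppsurmrspmpuu

Derivation:
All 20 rotations (rotation i = S[i:]+S[:i]):
  rot[0] = tppsurmrspmpuurqrlo$
  rot[1] = ppsurmrspmpuurqrlo$t
  rot[2] = psurmrspmpuurqrlo$tp
  rot[3] = surmrspmpuurqrlo$tpp
  rot[4] = urmrspmpuurqrlo$tpps
  rot[5] = rmrspmpuurqrlo$tppsu
  rot[6] = mrspmpuurqrlo$tppsur
  rot[7] = rspmpuurqrlo$tppsurm
  rot[8] = spmpuurqrlo$tppsurmr
  rot[9] = pmpuurqrlo$tppsurmrs
  rot[10] = mpuurqrlo$tppsurmrsp
  rot[11] = puurqrlo$tppsurmrspm
  rot[12] = uurqrlo$tppsurmrspmp
  rot[13] = urqrlo$tppsurmrspmpu
  rot[14] = rqrlo$tppsurmrspmpuu
  rot[15] = qrlo$tppsurmrspmpuur
  rot[16] = rlo$tppsurmrspmpuurq
  rot[17] = lo$tppsurmrspmpuurqr
  rot[18] = o$tppsurmrspmpuurqrl
  rot[19] = $tppsurmrspmpuurqrlo
Sorted (with $ < everything):
  sorted[0] = $tppsurmrspmpuurqrlo
  sorted[1] = lo$tppsurmrspmpuurqr
  sorted[2] = mpuurqrlo$tppsurmrsp
  sorted[3] = mrspmpuurqrlo$tppsur
  sorted[4] = o$tppsurmrspmpuurqrl
  sorted[5] = pmpuurqrlo$tppsurmrs
  sorted[6] = ppsurmrspmpuurqrlo$t
  sorted[7] = psurmrspmpuurqrlo$tp
  sorted[8] = puurqrlo$tppsurmrspm
  sorted[9] = qrlo$tppsurmrspmpuur
  sorted[10] = rlo$tppsurmrspmpuurq
  sorted[11] = rmrspmpuurqrlo$tppsu
  sorted[12] = rqrlo$tppsurmrspmpuu
  sorted[13] = rspmpuurqrlo$tppsurm
  sorted[14] = spmpuurqrlo$tppsurmr
  sorted[15] = surmrspmpuurqrlo$tpp
  sorted[16] = tppsurmrspmpuurqrlo$
  sorted[17] = urmrspmpuurqrlo$tpps
  sorted[18] = urqrlo$tppsurmrspmpu
  sorted[19] = uurqrlo$tppsurmrspmp
sorted[12] = rqrlo$tppsurmrspmpuu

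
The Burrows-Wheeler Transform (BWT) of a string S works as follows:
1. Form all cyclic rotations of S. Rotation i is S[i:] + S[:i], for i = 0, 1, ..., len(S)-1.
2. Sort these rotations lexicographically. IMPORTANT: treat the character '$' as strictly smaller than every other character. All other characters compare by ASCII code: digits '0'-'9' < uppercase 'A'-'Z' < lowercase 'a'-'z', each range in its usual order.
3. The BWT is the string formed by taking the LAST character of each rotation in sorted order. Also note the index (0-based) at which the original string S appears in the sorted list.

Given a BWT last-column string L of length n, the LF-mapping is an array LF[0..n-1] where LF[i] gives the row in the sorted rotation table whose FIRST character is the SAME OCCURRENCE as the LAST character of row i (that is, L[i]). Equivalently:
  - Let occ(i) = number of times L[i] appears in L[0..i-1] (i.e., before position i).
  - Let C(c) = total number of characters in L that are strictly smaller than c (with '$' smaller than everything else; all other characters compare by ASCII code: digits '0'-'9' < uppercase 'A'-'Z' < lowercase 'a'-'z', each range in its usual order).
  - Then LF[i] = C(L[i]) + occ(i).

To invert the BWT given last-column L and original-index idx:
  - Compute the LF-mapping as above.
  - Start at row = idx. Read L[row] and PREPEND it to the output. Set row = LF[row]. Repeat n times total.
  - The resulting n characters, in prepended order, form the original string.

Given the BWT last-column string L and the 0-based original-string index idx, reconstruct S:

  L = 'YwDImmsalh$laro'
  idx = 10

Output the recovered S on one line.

LF mapping: 3 14 1 2 9 10 13 4 7 6 0 8 5 12 11
Walk LF starting at row 10, prepending L[row]:
  step 1: row=10, L[10]='$', prepend. Next row=LF[10]=0
  step 2: row=0, L[0]='Y', prepend. Next row=LF[0]=3
  step 3: row=3, L[3]='I', prepend. Next row=LF[3]=2
  step 4: row=2, L[2]='D', prepend. Next row=LF[2]=1
  step 5: row=1, L[1]='w', prepend. Next row=LF[1]=14
  step 6: row=14, L[14]='o', prepend. Next row=LF[14]=11
  step 7: row=11, L[11]='l', prepend. Next row=LF[11]=8
  step 8: row=8, L[8]='l', prepend. Next row=LF[8]=7
  step 9: row=7, L[7]='a', prepend. Next row=LF[7]=4
  step 10: row=4, L[4]='m', prepend. Next row=LF[4]=9
  step 11: row=9, L[9]='h', prepend. Next row=LF[9]=6
  step 12: row=6, L[6]='s', prepend. Next row=LF[6]=13
  step 13: row=13, L[13]='r', prepend. Next row=LF[13]=12
  step 14: row=12, L[12]='a', prepend. Next row=LF[12]=5
  step 15: row=5, L[5]='m', prepend. Next row=LF[5]=10
Reversed output: marshmallowDIY$

Answer: marshmallowDIY$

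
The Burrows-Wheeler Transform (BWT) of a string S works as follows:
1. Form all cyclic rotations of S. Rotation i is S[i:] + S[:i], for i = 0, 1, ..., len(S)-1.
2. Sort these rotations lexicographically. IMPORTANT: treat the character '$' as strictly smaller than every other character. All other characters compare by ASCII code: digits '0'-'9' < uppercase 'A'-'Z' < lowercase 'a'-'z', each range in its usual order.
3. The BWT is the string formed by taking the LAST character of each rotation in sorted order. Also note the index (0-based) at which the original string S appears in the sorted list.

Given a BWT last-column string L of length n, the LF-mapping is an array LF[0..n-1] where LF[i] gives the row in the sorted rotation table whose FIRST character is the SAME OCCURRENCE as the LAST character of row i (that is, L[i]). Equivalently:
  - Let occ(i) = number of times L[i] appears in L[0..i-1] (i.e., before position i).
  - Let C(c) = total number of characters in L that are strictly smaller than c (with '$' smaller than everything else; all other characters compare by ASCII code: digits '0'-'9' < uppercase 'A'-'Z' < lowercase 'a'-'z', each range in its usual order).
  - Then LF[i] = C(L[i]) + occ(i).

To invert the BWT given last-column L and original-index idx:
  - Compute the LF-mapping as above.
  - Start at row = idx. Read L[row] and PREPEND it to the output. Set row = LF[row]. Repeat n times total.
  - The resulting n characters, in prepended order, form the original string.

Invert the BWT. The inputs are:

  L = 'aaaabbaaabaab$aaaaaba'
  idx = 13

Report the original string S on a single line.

LF mapping: 1 2 3 4 16 17 5 6 7 18 8 9 19 0 10 11 12 13 14 20 15
Walk LF starting at row 13, prepending L[row]:
  step 1: row=13, L[13]='$', prepend. Next row=LF[13]=0
  step 2: row=0, L[0]='a', prepend. Next row=LF[0]=1
  step 3: row=1, L[1]='a', prepend. Next row=LF[1]=2
  step 4: row=2, L[2]='a', prepend. Next row=LF[2]=3
  step 5: row=3, L[3]='a', prepend. Next row=LF[3]=4
  step 6: row=4, L[4]='b', prepend. Next row=LF[4]=16
  step 7: row=16, L[16]='a', prepend. Next row=LF[16]=12
  step 8: row=12, L[12]='b', prepend. Next row=LF[12]=19
  step 9: row=19, L[19]='b', prepend. Next row=LF[19]=20
  step 10: row=20, L[20]='a', prepend. Next row=LF[20]=15
  step 11: row=15, L[15]='a', prepend. Next row=LF[15]=11
  step 12: row=11, L[11]='a', prepend. Next row=LF[11]=9
  step 13: row=9, L[9]='b', prepend. Next row=LF[9]=18
  step 14: row=18, L[18]='a', prepend. Next row=LF[18]=14
  step 15: row=14, L[14]='a', prepend. Next row=LF[14]=10
  step 16: row=10, L[10]='a', prepend. Next row=LF[10]=8
  step 17: row=8, L[8]='a', prepend. Next row=LF[8]=7
  step 18: row=7, L[7]='a', prepend. Next row=LF[7]=6
  step 19: row=6, L[6]='a', prepend. Next row=LF[6]=5
  step 20: row=5, L[5]='b', prepend. Next row=LF[5]=17
  step 21: row=17, L[17]='a', prepend. Next row=LF[17]=13
Reversed output: abaaaaaabaaabbabaaaa$

Answer: abaaaaaabaaabbabaaaa$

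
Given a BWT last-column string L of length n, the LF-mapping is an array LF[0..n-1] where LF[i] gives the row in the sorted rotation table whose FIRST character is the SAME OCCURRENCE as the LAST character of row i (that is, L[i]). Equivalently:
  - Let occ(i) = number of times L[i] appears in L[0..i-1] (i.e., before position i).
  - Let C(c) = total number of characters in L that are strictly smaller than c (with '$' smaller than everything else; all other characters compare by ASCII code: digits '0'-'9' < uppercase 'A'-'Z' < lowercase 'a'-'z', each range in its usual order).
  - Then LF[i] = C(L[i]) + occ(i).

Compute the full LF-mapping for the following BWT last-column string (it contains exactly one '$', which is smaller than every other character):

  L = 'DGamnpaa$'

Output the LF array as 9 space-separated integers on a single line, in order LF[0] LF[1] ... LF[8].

Char counts: '$':1, 'D':1, 'G':1, 'a':3, 'm':1, 'n':1, 'p':1
C (first-col start): C('$')=0, C('D')=1, C('G')=2, C('a')=3, C('m')=6, C('n')=7, C('p')=8
L[0]='D': occ=0, LF[0]=C('D')+0=1+0=1
L[1]='G': occ=0, LF[1]=C('G')+0=2+0=2
L[2]='a': occ=0, LF[2]=C('a')+0=3+0=3
L[3]='m': occ=0, LF[3]=C('m')+0=6+0=6
L[4]='n': occ=0, LF[4]=C('n')+0=7+0=7
L[5]='p': occ=0, LF[5]=C('p')+0=8+0=8
L[6]='a': occ=1, LF[6]=C('a')+1=3+1=4
L[7]='a': occ=2, LF[7]=C('a')+2=3+2=5
L[8]='$': occ=0, LF[8]=C('$')+0=0+0=0

Answer: 1 2 3 6 7 8 4 5 0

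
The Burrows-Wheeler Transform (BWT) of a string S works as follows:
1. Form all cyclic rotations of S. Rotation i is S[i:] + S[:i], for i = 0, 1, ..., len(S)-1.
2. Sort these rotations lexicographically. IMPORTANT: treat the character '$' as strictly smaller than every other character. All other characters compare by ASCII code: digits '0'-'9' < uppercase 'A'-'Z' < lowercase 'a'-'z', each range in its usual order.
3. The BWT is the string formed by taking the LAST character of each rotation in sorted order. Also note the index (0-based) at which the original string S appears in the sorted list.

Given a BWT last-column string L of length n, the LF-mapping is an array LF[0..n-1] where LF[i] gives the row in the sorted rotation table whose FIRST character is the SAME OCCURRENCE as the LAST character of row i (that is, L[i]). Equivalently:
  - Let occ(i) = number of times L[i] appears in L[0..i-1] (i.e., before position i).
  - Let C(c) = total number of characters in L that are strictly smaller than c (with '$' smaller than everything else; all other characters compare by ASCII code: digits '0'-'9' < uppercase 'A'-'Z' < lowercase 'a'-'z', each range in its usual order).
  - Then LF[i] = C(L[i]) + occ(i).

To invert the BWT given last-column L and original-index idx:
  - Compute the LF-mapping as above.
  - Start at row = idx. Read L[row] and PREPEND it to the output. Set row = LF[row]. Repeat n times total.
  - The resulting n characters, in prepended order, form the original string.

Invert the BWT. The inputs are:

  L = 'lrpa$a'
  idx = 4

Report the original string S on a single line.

Answer: paral$

Derivation:
LF mapping: 3 5 4 1 0 2
Walk LF starting at row 4, prepending L[row]:
  step 1: row=4, L[4]='$', prepend. Next row=LF[4]=0
  step 2: row=0, L[0]='l', prepend. Next row=LF[0]=3
  step 3: row=3, L[3]='a', prepend. Next row=LF[3]=1
  step 4: row=1, L[1]='r', prepend. Next row=LF[1]=5
  step 5: row=5, L[5]='a', prepend. Next row=LF[5]=2
  step 6: row=2, L[2]='p', prepend. Next row=LF[2]=4
Reversed output: paral$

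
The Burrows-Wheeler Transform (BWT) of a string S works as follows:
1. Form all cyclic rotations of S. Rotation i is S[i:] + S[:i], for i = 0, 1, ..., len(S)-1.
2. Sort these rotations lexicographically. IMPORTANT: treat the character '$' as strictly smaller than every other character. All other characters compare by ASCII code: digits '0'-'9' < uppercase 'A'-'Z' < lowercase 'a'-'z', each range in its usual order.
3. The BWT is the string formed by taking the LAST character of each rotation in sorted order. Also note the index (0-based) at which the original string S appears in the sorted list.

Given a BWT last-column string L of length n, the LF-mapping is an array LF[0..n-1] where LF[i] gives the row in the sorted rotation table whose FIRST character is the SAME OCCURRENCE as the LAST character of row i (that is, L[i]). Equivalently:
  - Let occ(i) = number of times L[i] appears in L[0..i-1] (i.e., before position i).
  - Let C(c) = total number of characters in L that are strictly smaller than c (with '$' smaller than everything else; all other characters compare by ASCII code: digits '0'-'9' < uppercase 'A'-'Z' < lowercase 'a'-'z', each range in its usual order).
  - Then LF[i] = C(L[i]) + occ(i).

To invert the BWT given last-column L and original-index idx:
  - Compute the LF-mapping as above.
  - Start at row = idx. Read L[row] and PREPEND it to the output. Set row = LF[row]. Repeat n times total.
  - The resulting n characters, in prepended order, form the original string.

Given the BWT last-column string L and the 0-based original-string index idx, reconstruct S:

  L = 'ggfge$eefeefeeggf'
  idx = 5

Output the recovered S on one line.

LF mapping: 12 13 8 14 1 0 2 3 9 4 5 10 6 7 15 16 11
Walk LF starting at row 5, prepending L[row]:
  step 1: row=5, L[5]='$', prepend. Next row=LF[5]=0
  step 2: row=0, L[0]='g', prepend. Next row=LF[0]=12
  step 3: row=12, L[12]='e', prepend. Next row=LF[12]=6
  step 4: row=6, L[6]='e', prepend. Next row=LF[6]=2
  step 5: row=2, L[2]='f', prepend. Next row=LF[2]=8
  step 6: row=8, L[8]='f', prepend. Next row=LF[8]=9
  step 7: row=9, L[9]='e', prepend. Next row=LF[9]=4
  step 8: row=4, L[4]='e', prepend. Next row=LF[4]=1
  step 9: row=1, L[1]='g', prepend. Next row=LF[1]=13
  step 10: row=13, L[13]='e', prepend. Next row=LF[13]=7
  step 11: row=7, L[7]='e', prepend. Next row=LF[7]=3
  step 12: row=3, L[3]='g', prepend. Next row=LF[3]=14
  step 13: row=14, L[14]='g', prepend. Next row=LF[14]=15
  step 14: row=15, L[15]='g', prepend. Next row=LF[15]=16
  step 15: row=16, L[16]='f', prepend. Next row=LF[16]=11
  step 16: row=11, L[11]='f', prepend. Next row=LF[11]=10
  step 17: row=10, L[10]='e', prepend. Next row=LF[10]=5
Reversed output: effgggeegeeffeeg$

Answer: effgggeegeeffeeg$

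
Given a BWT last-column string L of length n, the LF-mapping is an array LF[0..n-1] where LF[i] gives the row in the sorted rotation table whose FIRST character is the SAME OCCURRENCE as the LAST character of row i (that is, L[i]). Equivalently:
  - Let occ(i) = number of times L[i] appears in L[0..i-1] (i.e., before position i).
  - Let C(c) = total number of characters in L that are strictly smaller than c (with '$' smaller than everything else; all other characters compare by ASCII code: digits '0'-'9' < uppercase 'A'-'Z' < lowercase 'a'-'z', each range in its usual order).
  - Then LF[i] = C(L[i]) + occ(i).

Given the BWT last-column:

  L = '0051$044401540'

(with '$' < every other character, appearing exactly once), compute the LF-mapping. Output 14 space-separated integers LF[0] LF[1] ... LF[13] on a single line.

Answer: 1 2 12 6 0 3 8 9 10 4 7 13 11 5

Derivation:
Char counts: '$':1, '0':5, '1':2, '4':4, '5':2
C (first-col start): C('$')=0, C('0')=1, C('1')=6, C('4')=8, C('5')=12
L[0]='0': occ=0, LF[0]=C('0')+0=1+0=1
L[1]='0': occ=1, LF[1]=C('0')+1=1+1=2
L[2]='5': occ=0, LF[2]=C('5')+0=12+0=12
L[3]='1': occ=0, LF[3]=C('1')+0=6+0=6
L[4]='$': occ=0, LF[4]=C('$')+0=0+0=0
L[5]='0': occ=2, LF[5]=C('0')+2=1+2=3
L[6]='4': occ=0, LF[6]=C('4')+0=8+0=8
L[7]='4': occ=1, LF[7]=C('4')+1=8+1=9
L[8]='4': occ=2, LF[8]=C('4')+2=8+2=10
L[9]='0': occ=3, LF[9]=C('0')+3=1+3=4
L[10]='1': occ=1, LF[10]=C('1')+1=6+1=7
L[11]='5': occ=1, LF[11]=C('5')+1=12+1=13
L[12]='4': occ=3, LF[12]=C('4')+3=8+3=11
L[13]='0': occ=4, LF[13]=C('0')+4=1+4=5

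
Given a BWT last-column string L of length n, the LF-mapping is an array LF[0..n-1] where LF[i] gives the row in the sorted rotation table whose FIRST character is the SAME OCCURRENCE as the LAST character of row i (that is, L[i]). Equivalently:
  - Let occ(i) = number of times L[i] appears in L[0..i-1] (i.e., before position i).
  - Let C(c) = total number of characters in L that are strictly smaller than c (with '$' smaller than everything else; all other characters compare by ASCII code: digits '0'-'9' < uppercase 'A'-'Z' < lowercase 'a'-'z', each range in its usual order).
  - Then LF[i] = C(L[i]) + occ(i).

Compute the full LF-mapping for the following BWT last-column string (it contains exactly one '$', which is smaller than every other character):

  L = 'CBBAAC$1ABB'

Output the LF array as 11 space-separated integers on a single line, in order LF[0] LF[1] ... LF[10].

Answer: 9 5 6 2 3 10 0 1 4 7 8

Derivation:
Char counts: '$':1, '1':1, 'A':3, 'B':4, 'C':2
C (first-col start): C('$')=0, C('1')=1, C('A')=2, C('B')=5, C('C')=9
L[0]='C': occ=0, LF[0]=C('C')+0=9+0=9
L[1]='B': occ=0, LF[1]=C('B')+0=5+0=5
L[2]='B': occ=1, LF[2]=C('B')+1=5+1=6
L[3]='A': occ=0, LF[3]=C('A')+0=2+0=2
L[4]='A': occ=1, LF[4]=C('A')+1=2+1=3
L[5]='C': occ=1, LF[5]=C('C')+1=9+1=10
L[6]='$': occ=0, LF[6]=C('$')+0=0+0=0
L[7]='1': occ=0, LF[7]=C('1')+0=1+0=1
L[8]='A': occ=2, LF[8]=C('A')+2=2+2=4
L[9]='B': occ=2, LF[9]=C('B')+2=5+2=7
L[10]='B': occ=3, LF[10]=C('B')+3=5+3=8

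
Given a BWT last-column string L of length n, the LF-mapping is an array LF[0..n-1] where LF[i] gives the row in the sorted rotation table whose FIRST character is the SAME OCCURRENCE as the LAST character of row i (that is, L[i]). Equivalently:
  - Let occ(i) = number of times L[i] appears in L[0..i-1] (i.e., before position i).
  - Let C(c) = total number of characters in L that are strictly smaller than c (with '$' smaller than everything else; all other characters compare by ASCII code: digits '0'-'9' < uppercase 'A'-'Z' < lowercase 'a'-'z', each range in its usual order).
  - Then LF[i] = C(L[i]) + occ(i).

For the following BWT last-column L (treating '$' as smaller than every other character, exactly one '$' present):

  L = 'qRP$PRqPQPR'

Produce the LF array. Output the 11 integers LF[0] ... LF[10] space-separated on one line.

Answer: 9 6 1 0 2 7 10 3 5 4 8

Derivation:
Char counts: '$':1, 'P':4, 'Q':1, 'R':3, 'q':2
C (first-col start): C('$')=0, C('P')=1, C('Q')=5, C('R')=6, C('q')=9
L[0]='q': occ=0, LF[0]=C('q')+0=9+0=9
L[1]='R': occ=0, LF[1]=C('R')+0=6+0=6
L[2]='P': occ=0, LF[2]=C('P')+0=1+0=1
L[3]='$': occ=0, LF[3]=C('$')+0=0+0=0
L[4]='P': occ=1, LF[4]=C('P')+1=1+1=2
L[5]='R': occ=1, LF[5]=C('R')+1=6+1=7
L[6]='q': occ=1, LF[6]=C('q')+1=9+1=10
L[7]='P': occ=2, LF[7]=C('P')+2=1+2=3
L[8]='Q': occ=0, LF[8]=C('Q')+0=5+0=5
L[9]='P': occ=3, LF[9]=C('P')+3=1+3=4
L[10]='R': occ=2, LF[10]=C('R')+2=6+2=8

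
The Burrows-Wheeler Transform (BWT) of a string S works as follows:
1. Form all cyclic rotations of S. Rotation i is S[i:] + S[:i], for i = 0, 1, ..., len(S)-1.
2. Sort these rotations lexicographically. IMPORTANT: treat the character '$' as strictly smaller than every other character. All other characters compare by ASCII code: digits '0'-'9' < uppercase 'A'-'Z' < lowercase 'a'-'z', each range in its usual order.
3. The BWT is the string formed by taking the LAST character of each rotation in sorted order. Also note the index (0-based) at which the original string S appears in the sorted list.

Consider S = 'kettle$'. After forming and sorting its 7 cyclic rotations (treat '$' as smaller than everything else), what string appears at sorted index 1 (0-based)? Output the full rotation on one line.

Answer: e$kettl

Derivation:
All 7 rotations (rotation i = S[i:]+S[:i]):
  rot[0] = kettle$
  rot[1] = ettle$k
  rot[2] = ttle$ke
  rot[3] = tle$ket
  rot[4] = le$kett
  rot[5] = e$kettl
  rot[6] = $kettle
Sorted (with $ < everything):
  sorted[0] = $kettle
  sorted[1] = e$kettl
  sorted[2] = ettle$k
  sorted[3] = kettle$
  sorted[4] = le$kett
  sorted[5] = tle$ket
  sorted[6] = ttle$ke
sorted[1] = e$kettl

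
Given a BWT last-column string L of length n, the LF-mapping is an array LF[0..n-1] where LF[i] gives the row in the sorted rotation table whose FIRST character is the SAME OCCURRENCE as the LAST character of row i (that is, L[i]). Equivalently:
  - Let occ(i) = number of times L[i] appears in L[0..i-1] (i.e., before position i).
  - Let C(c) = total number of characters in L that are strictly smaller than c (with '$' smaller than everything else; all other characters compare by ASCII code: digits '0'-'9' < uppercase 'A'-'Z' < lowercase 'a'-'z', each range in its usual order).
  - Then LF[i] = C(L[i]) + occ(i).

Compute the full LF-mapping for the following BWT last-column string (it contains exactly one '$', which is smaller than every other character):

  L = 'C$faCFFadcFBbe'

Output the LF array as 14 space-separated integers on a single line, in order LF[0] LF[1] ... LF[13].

Char counts: '$':1, 'B':1, 'C':2, 'F':3, 'a':2, 'b':1, 'c':1, 'd':1, 'e':1, 'f':1
C (first-col start): C('$')=0, C('B')=1, C('C')=2, C('F')=4, C('a')=7, C('b')=9, C('c')=10, C('d')=11, C('e')=12, C('f')=13
L[0]='C': occ=0, LF[0]=C('C')+0=2+0=2
L[1]='$': occ=0, LF[1]=C('$')+0=0+0=0
L[2]='f': occ=0, LF[2]=C('f')+0=13+0=13
L[3]='a': occ=0, LF[3]=C('a')+0=7+0=7
L[4]='C': occ=1, LF[4]=C('C')+1=2+1=3
L[5]='F': occ=0, LF[5]=C('F')+0=4+0=4
L[6]='F': occ=1, LF[6]=C('F')+1=4+1=5
L[7]='a': occ=1, LF[7]=C('a')+1=7+1=8
L[8]='d': occ=0, LF[8]=C('d')+0=11+0=11
L[9]='c': occ=0, LF[9]=C('c')+0=10+0=10
L[10]='F': occ=2, LF[10]=C('F')+2=4+2=6
L[11]='B': occ=0, LF[11]=C('B')+0=1+0=1
L[12]='b': occ=0, LF[12]=C('b')+0=9+0=9
L[13]='e': occ=0, LF[13]=C('e')+0=12+0=12

Answer: 2 0 13 7 3 4 5 8 11 10 6 1 9 12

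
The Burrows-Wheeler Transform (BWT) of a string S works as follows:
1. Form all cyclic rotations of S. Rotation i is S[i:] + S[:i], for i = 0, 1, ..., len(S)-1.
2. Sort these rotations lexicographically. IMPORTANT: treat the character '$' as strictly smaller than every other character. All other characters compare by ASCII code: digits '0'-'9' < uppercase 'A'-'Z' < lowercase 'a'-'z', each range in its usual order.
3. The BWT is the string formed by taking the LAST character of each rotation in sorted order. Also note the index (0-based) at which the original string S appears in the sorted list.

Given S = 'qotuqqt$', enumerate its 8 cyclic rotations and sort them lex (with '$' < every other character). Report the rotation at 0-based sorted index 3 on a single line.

Answer: qqt$qotu

Derivation:
All 8 rotations (rotation i = S[i:]+S[:i]):
  rot[0] = qotuqqt$
  rot[1] = otuqqt$q
  rot[2] = tuqqt$qo
  rot[3] = uqqt$qot
  rot[4] = qqt$qotu
  rot[5] = qt$qotuq
  rot[6] = t$qotuqq
  rot[7] = $qotuqqt
Sorted (with $ < everything):
  sorted[0] = $qotuqqt
  sorted[1] = otuqqt$q
  sorted[2] = qotuqqt$
  sorted[3] = qqt$qotu
  sorted[4] = qt$qotuq
  sorted[5] = t$qotuqq
  sorted[6] = tuqqt$qo
  sorted[7] = uqqt$qot
sorted[3] = qqt$qotu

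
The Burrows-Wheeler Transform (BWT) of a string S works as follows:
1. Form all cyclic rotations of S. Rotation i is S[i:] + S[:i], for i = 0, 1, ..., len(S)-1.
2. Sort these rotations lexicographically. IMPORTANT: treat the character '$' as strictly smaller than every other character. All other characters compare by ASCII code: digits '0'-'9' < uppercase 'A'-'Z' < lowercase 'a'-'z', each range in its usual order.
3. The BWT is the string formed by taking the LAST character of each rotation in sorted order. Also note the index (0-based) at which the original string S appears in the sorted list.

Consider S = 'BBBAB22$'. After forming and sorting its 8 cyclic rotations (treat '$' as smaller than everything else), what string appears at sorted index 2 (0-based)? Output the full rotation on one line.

Answer: 22$BBBAB

Derivation:
All 8 rotations (rotation i = S[i:]+S[:i]):
  rot[0] = BBBAB22$
  rot[1] = BBAB22$B
  rot[2] = BAB22$BB
  rot[3] = AB22$BBB
  rot[4] = B22$BBBA
  rot[5] = 22$BBBAB
  rot[6] = 2$BBBAB2
  rot[7] = $BBBAB22
Sorted (with $ < everything):
  sorted[0] = $BBBAB22
  sorted[1] = 2$BBBAB2
  sorted[2] = 22$BBBAB
  sorted[3] = AB22$BBB
  sorted[4] = B22$BBBA
  sorted[5] = BAB22$BB
  sorted[6] = BBAB22$B
  sorted[7] = BBBAB22$
sorted[2] = 22$BBBAB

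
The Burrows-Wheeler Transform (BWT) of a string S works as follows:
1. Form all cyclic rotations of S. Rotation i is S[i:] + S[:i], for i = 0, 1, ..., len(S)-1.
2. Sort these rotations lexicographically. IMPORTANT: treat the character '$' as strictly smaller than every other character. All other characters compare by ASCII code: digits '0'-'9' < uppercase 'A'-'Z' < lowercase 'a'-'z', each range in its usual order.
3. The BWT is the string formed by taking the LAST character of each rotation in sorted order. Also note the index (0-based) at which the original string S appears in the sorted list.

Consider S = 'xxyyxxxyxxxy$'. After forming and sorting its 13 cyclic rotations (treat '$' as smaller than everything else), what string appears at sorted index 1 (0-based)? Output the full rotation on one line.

Answer: xxxy$xxyyxxxy

Derivation:
All 13 rotations (rotation i = S[i:]+S[:i]):
  rot[0] = xxyyxxxyxxxy$
  rot[1] = xyyxxxyxxxy$x
  rot[2] = yyxxxyxxxy$xx
  rot[3] = yxxxyxxxy$xxy
  rot[4] = xxxyxxxy$xxyy
  rot[5] = xxyxxxy$xxyyx
  rot[6] = xyxxxy$xxyyxx
  rot[7] = yxxxy$xxyyxxx
  rot[8] = xxxy$xxyyxxxy
  rot[9] = xxy$xxyyxxxyx
  rot[10] = xy$xxyyxxxyxx
  rot[11] = y$xxyyxxxyxxx
  rot[12] = $xxyyxxxyxxxy
Sorted (with $ < everything):
  sorted[0] = $xxyyxxxyxxxy
  sorted[1] = xxxy$xxyyxxxy
  sorted[2] = xxxyxxxy$xxyy
  sorted[3] = xxy$xxyyxxxyx
  sorted[4] = xxyxxxy$xxyyx
  sorted[5] = xxyyxxxyxxxy$
  sorted[6] = xy$xxyyxxxyxx
  sorted[7] = xyxxxy$xxyyxx
  sorted[8] = xyyxxxyxxxy$x
  sorted[9] = y$xxyyxxxyxxx
  sorted[10] = yxxxy$xxyyxxx
  sorted[11] = yxxxyxxxy$xxy
  sorted[12] = yyxxxyxxxy$xx
sorted[1] = xxxy$xxyyxxxy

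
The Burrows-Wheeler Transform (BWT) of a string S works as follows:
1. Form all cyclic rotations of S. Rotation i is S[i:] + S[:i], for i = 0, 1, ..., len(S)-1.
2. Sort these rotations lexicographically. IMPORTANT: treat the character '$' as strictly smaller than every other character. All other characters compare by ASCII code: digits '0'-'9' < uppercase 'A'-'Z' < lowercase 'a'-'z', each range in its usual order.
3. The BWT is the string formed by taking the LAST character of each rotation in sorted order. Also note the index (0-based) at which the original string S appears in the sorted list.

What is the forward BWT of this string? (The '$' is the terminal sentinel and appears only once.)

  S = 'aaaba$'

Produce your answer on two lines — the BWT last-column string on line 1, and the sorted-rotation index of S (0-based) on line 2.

Answer: ab$aaa
2

Derivation:
All 6 rotations (rotation i = S[i:]+S[:i]):
  rot[0] = aaaba$
  rot[1] = aaba$a
  rot[2] = aba$aa
  rot[3] = ba$aaa
  rot[4] = a$aaab
  rot[5] = $aaaba
Sorted (with $ < everything):
  sorted[0] = $aaaba  (last char: 'a')
  sorted[1] = a$aaab  (last char: 'b')
  sorted[2] = aaaba$  (last char: '$')
  sorted[3] = aaba$a  (last char: 'a')
  sorted[4] = aba$aa  (last char: 'a')
  sorted[5] = ba$aaa  (last char: 'a')
Last column: ab$aaa
Original string S is at sorted index 2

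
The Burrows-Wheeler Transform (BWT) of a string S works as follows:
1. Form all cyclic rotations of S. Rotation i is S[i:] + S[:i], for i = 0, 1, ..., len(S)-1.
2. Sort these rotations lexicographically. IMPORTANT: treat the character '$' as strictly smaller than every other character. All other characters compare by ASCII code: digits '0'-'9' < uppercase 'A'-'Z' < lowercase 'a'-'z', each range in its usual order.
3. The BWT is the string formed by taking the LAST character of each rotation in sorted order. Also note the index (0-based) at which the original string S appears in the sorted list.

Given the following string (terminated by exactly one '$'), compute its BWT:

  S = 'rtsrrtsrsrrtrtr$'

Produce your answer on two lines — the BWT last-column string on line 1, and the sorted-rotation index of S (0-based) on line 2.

All 16 rotations (rotation i = S[i:]+S[:i]):
  rot[0] = rtsrrtsrsrrtrtr$
  rot[1] = tsrrtsrsrrtrtr$r
  rot[2] = srrtsrsrrtrtr$rt
  rot[3] = rrtsrsrrtrtr$rts
  rot[4] = rtsrsrrtrtr$rtsr
  rot[5] = tsrsrrtrtr$rtsrr
  rot[6] = srsrrtrtr$rtsrrt
  rot[7] = rsrrtrtr$rtsrrts
  rot[8] = srrtrtr$rtsrrtsr
  rot[9] = rrtrtr$rtsrrtsrs
  rot[10] = rtrtr$rtsrrtsrsr
  rot[11] = trtr$rtsrrtsrsrr
  rot[12] = rtr$rtsrrtsrsrrt
  rot[13] = tr$rtsrrtsrsrrtr
  rot[14] = r$rtsrrtsrsrrtrt
  rot[15] = $rtsrrtsrsrrtrtr
Sorted (with $ < everything):
  sorted[0] = $rtsrrtsrsrrtrtr  (last char: 'r')
  sorted[1] = r$rtsrrtsrsrrtrt  (last char: 't')
  sorted[2] = rrtrtr$rtsrrtsrs  (last char: 's')
  sorted[3] = rrtsrsrrtrtr$rts  (last char: 's')
  sorted[4] = rsrrtrtr$rtsrrts  (last char: 's')
  sorted[5] = rtr$rtsrrtsrsrrt  (last char: 't')
  sorted[6] = rtrtr$rtsrrtsrsr  (last char: 'r')
  sorted[7] = rtsrrtsrsrrtrtr$  (last char: '$')
  sorted[8] = rtsrsrrtrtr$rtsr  (last char: 'r')
  sorted[9] = srrtrtr$rtsrrtsr  (last char: 'r')
  sorted[10] = srrtsrsrrtrtr$rt  (last char: 't')
  sorted[11] = srsrrtrtr$rtsrrt  (last char: 't')
  sorted[12] = tr$rtsrrtsrsrrtr  (last char: 'r')
  sorted[13] = trtr$rtsrrtsrsrr  (last char: 'r')
  sorted[14] = tsrrtsrsrrtrtr$r  (last char: 'r')
  sorted[15] = tsrsrrtrtr$rtsrr  (last char: 'r')
Last column: rtssstr$rrttrrrr
Original string S is at sorted index 7

Answer: rtssstr$rrttrrrr
7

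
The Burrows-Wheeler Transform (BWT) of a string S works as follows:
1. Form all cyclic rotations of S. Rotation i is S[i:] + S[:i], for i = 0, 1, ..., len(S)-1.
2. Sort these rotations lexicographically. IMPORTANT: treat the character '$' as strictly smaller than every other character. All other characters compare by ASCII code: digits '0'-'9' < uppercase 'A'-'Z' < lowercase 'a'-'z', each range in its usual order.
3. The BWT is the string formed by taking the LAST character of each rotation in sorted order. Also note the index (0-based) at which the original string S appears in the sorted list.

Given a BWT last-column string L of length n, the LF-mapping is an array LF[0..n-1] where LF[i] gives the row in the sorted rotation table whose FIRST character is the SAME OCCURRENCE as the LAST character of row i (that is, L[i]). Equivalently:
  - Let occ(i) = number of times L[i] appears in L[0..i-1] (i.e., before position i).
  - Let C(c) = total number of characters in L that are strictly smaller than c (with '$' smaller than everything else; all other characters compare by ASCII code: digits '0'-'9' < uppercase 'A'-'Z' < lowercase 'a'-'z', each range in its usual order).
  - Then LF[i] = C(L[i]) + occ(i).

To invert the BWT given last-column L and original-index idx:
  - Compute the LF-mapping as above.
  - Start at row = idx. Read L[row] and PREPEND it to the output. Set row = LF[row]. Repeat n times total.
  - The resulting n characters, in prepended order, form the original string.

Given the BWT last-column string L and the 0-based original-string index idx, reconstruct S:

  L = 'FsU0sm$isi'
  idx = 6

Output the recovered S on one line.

Answer: missis0UF$

Derivation:
LF mapping: 2 7 3 1 8 6 0 4 9 5
Walk LF starting at row 6, prepending L[row]:
  step 1: row=6, L[6]='$', prepend. Next row=LF[6]=0
  step 2: row=0, L[0]='F', prepend. Next row=LF[0]=2
  step 3: row=2, L[2]='U', prepend. Next row=LF[2]=3
  step 4: row=3, L[3]='0', prepend. Next row=LF[3]=1
  step 5: row=1, L[1]='s', prepend. Next row=LF[1]=7
  step 6: row=7, L[7]='i', prepend. Next row=LF[7]=4
  step 7: row=4, L[4]='s', prepend. Next row=LF[4]=8
  step 8: row=8, L[8]='s', prepend. Next row=LF[8]=9
  step 9: row=9, L[9]='i', prepend. Next row=LF[9]=5
  step 10: row=5, L[5]='m', prepend. Next row=LF[5]=6
Reversed output: missis0UF$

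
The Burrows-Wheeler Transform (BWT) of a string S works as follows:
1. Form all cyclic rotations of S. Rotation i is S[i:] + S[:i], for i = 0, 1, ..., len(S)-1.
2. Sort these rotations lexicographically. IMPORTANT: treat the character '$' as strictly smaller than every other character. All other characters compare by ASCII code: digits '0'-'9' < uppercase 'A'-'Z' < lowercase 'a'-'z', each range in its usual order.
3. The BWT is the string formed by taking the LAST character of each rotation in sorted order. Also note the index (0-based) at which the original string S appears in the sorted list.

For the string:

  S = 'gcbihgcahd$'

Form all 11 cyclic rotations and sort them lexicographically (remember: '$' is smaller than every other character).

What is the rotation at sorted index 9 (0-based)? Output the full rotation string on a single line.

All 11 rotations (rotation i = S[i:]+S[:i]):
  rot[0] = gcbihgcahd$
  rot[1] = cbihgcahd$g
  rot[2] = bihgcahd$gc
  rot[3] = ihgcahd$gcb
  rot[4] = hgcahd$gcbi
  rot[5] = gcahd$gcbih
  rot[6] = cahd$gcbihg
  rot[7] = ahd$gcbihgc
  rot[8] = hd$gcbihgca
  rot[9] = d$gcbihgcah
  rot[10] = $gcbihgcahd
Sorted (with $ < everything):
  sorted[0] = $gcbihgcahd
  sorted[1] = ahd$gcbihgc
  sorted[2] = bihgcahd$gc
  sorted[3] = cahd$gcbihg
  sorted[4] = cbihgcahd$g
  sorted[5] = d$gcbihgcah
  sorted[6] = gcahd$gcbih
  sorted[7] = gcbihgcahd$
  sorted[8] = hd$gcbihgca
  sorted[9] = hgcahd$gcbi
  sorted[10] = ihgcahd$gcb
sorted[9] = hgcahd$gcbi

Answer: hgcahd$gcbi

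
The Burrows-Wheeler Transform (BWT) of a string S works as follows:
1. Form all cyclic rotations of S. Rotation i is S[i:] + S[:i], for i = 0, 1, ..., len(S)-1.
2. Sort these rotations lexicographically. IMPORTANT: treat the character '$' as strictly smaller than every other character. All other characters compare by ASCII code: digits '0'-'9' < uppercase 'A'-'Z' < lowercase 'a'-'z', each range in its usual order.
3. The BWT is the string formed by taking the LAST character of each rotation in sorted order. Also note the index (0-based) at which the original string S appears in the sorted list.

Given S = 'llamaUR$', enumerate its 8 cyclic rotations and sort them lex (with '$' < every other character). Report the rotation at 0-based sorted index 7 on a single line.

All 8 rotations (rotation i = S[i:]+S[:i]):
  rot[0] = llamaUR$
  rot[1] = lamaUR$l
  rot[2] = amaUR$ll
  rot[3] = maUR$lla
  rot[4] = aUR$llam
  rot[5] = UR$llama
  rot[6] = R$llamaU
  rot[7] = $llamaUR
Sorted (with $ < everything):
  sorted[0] = $llamaUR
  sorted[1] = R$llamaU
  sorted[2] = UR$llama
  sorted[3] = aUR$llam
  sorted[4] = amaUR$ll
  sorted[5] = lamaUR$l
  sorted[6] = llamaUR$
  sorted[7] = maUR$lla
sorted[7] = maUR$lla

Answer: maUR$lla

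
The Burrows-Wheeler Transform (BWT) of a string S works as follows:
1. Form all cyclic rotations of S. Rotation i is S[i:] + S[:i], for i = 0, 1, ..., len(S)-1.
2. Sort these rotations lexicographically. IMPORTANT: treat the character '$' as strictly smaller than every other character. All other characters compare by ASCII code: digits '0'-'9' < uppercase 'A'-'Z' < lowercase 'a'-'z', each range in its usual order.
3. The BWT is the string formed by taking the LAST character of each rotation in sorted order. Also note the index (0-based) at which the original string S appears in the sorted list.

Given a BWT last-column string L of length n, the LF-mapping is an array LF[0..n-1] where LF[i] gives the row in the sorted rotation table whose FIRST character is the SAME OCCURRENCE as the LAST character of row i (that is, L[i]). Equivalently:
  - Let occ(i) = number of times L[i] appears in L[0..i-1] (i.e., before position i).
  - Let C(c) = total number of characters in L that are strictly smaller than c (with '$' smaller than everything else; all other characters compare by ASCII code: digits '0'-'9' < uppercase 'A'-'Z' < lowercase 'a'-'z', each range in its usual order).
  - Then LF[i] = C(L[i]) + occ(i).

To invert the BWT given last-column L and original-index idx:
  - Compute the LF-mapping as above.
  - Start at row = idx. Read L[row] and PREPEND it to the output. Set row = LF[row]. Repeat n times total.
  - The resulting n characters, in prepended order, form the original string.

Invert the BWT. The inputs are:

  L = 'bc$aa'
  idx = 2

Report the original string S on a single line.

LF mapping: 3 4 0 1 2
Walk LF starting at row 2, prepending L[row]:
  step 1: row=2, L[2]='$', prepend. Next row=LF[2]=0
  step 2: row=0, L[0]='b', prepend. Next row=LF[0]=3
  step 3: row=3, L[3]='a', prepend. Next row=LF[3]=1
  step 4: row=1, L[1]='c', prepend. Next row=LF[1]=4
  step 5: row=4, L[4]='a', prepend. Next row=LF[4]=2
Reversed output: acab$

Answer: acab$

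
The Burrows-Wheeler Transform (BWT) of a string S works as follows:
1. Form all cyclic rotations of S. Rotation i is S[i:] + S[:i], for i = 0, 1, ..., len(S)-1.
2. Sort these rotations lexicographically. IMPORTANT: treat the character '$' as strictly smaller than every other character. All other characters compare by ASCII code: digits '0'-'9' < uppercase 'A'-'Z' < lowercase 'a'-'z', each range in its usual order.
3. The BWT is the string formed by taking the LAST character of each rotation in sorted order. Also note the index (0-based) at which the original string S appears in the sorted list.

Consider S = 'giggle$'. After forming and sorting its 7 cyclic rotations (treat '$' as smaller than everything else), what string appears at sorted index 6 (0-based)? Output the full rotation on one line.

Answer: le$gigg

Derivation:
All 7 rotations (rotation i = S[i:]+S[:i]):
  rot[0] = giggle$
  rot[1] = iggle$g
  rot[2] = ggle$gi
  rot[3] = gle$gig
  rot[4] = le$gigg
  rot[5] = e$giggl
  rot[6] = $giggle
Sorted (with $ < everything):
  sorted[0] = $giggle
  sorted[1] = e$giggl
  sorted[2] = ggle$gi
  sorted[3] = giggle$
  sorted[4] = gle$gig
  sorted[5] = iggle$g
  sorted[6] = le$gigg
sorted[6] = le$gigg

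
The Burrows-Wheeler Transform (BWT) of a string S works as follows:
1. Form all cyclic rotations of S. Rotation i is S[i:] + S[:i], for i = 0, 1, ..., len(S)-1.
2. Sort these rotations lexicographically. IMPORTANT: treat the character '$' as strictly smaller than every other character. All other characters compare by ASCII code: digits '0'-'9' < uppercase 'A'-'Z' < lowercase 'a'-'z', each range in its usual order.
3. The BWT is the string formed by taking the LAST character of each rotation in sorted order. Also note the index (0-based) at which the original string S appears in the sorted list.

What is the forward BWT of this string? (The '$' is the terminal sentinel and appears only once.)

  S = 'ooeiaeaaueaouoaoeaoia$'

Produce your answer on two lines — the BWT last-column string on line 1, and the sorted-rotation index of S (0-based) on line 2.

All 22 rotations (rotation i = S[i:]+S[:i]):
  rot[0] = ooeiaeaaueaouoaoeaoia$
  rot[1] = oeiaeaaueaouoaoeaoia$o
  rot[2] = eiaeaaueaouoaoeaoia$oo
  rot[3] = iaeaaueaouoaoeaoia$ooe
  rot[4] = aeaaueaouoaoeaoia$ooei
  rot[5] = eaaueaouoaoeaoia$ooeia
  rot[6] = aaueaouoaoeaoia$ooeiae
  rot[7] = aueaouoaoeaoia$ooeiaea
  rot[8] = ueaouoaoeaoia$ooeiaeaa
  rot[9] = eaouoaoeaoia$ooeiaeaau
  rot[10] = aouoaoeaoia$ooeiaeaaue
  rot[11] = ouoaoeaoia$ooeiaeaauea
  rot[12] = uoaoeaoia$ooeiaeaaueao
  rot[13] = oaoeaoia$ooeiaeaaueaou
  rot[14] = aoeaoia$ooeiaeaaueaouo
  rot[15] = oeaoia$ooeiaeaaueaouoa
  rot[16] = eaoia$ooeiaeaaueaouoao
  rot[17] = aoia$ooeiaeaaueaouoaoe
  rot[18] = oia$ooeiaeaaueaouoaoea
  rot[19] = ia$ooeiaeaaueaouoaoeao
  rot[20] = a$ooeiaeaaueaouoaoeaoi
  rot[21] = $ooeiaeaaueaouoaoeaoia
Sorted (with $ < everything):
  sorted[0] = $ooeiaeaaueaouoaoeaoia  (last char: 'a')
  sorted[1] = a$ooeiaeaaueaouoaoeaoi  (last char: 'i')
  sorted[2] = aaueaouoaoeaoia$ooeiae  (last char: 'e')
  sorted[3] = aeaaueaouoaoeaoia$ooei  (last char: 'i')
  sorted[4] = aoeaoia$ooeiaeaaueaouo  (last char: 'o')
  sorted[5] = aoia$ooeiaeaaueaouoaoe  (last char: 'e')
  sorted[6] = aouoaoeaoia$ooeiaeaaue  (last char: 'e')
  sorted[7] = aueaouoaoeaoia$ooeiaea  (last char: 'a')
  sorted[8] = eaaueaouoaoeaoia$ooeia  (last char: 'a')
  sorted[9] = eaoia$ooeiaeaaueaouoao  (last char: 'o')
  sorted[10] = eaouoaoeaoia$ooeiaeaau  (last char: 'u')
  sorted[11] = eiaeaaueaouoaoeaoia$oo  (last char: 'o')
  sorted[12] = ia$ooeiaeaaueaouoaoeao  (last char: 'o')
  sorted[13] = iaeaaueaouoaoeaoia$ooe  (last char: 'e')
  sorted[14] = oaoeaoia$ooeiaeaaueaou  (last char: 'u')
  sorted[15] = oeaoia$ooeiaeaaueaouoa  (last char: 'a')
  sorted[16] = oeiaeaaueaouoaoeaoia$o  (last char: 'o')
  sorted[17] = oia$ooeiaeaaueaouoaoea  (last char: 'a')
  sorted[18] = ooeiaeaaueaouoaoeaoia$  (last char: '$')
  sorted[19] = ouoaoeaoia$ooeiaeaauea  (last char: 'a')
  sorted[20] = ueaouoaoeaoia$ooeiaeaa  (last char: 'a')
  sorted[21] = uoaoeaoia$ooeiaeaaueao  (last char: 'o')
Last column: aieioeeaaouooeuaoa$aao
Original string S is at sorted index 18

Answer: aieioeeaaouooeuaoa$aao
18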